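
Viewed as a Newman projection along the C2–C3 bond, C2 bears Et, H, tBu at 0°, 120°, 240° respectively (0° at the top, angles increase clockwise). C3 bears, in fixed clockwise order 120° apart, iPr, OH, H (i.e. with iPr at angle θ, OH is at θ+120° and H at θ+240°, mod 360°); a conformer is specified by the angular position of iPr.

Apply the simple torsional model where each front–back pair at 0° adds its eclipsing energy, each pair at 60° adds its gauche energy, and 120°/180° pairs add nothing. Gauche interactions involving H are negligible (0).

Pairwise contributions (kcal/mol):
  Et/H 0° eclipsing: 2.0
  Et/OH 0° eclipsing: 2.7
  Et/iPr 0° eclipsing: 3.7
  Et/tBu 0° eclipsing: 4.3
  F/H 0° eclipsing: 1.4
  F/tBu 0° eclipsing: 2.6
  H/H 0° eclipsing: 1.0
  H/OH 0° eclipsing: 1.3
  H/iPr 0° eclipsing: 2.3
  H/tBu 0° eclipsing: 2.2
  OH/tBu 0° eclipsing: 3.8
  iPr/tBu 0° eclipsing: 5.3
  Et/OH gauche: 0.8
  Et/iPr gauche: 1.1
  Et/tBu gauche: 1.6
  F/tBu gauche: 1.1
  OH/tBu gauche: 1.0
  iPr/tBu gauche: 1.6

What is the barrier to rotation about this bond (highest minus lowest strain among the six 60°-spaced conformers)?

6.9 kcal/mol

iPr at 0° (eclipsed): Et–iPr eclipsed, H–OH eclipsed, tBu–H eclipsed; 3.7 + 1.3 + 2.2 = 7.2 kcal/mol.
iPr at 60° (staggered): Et–iPr gauche, tBu–OH gauche; 1.1 + 1.0 = 2.1 kcal/mol.
iPr at 120° (eclipsed): Et–H eclipsed, H–iPr eclipsed, tBu–OH eclipsed; 2.0 + 2.3 + 3.8 = 8.1 kcal/mol.
iPr at 180° (staggered): Et–OH gauche, tBu–iPr gauche, tBu–OH gauche; 0.8 + 1.6 + 1.0 = 3.4 kcal/mol.
iPr at 240° (eclipsed): Et–OH eclipsed, H–H eclipsed, tBu–iPr eclipsed; 2.7 + 1.0 + 5.3 = 9.0 kcal/mol.
iPr at 300° (staggered): Et–iPr gauche, Et–OH gauche, tBu–iPr gauche; 1.1 + 0.8 + 1.6 = 3.5 kcal/mol.
Max at 240° (9.0 kcal/mol), min at 60° (2.1 kcal/mol); barrier = 6.9 kcal/mol.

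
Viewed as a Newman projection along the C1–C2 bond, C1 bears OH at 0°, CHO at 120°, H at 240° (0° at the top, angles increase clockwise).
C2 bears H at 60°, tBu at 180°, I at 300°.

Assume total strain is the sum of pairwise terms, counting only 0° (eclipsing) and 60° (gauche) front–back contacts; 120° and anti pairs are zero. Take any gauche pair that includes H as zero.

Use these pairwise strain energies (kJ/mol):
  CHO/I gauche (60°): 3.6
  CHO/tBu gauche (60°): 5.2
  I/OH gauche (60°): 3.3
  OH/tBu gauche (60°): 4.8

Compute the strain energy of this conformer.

This conformer (staggered): OH(0°)/I(300°) gauche 3.3; CHO(120°)/tBu(180°) gauche 5.2 → 8.5 kJ/mol.

8.5 kJ/mol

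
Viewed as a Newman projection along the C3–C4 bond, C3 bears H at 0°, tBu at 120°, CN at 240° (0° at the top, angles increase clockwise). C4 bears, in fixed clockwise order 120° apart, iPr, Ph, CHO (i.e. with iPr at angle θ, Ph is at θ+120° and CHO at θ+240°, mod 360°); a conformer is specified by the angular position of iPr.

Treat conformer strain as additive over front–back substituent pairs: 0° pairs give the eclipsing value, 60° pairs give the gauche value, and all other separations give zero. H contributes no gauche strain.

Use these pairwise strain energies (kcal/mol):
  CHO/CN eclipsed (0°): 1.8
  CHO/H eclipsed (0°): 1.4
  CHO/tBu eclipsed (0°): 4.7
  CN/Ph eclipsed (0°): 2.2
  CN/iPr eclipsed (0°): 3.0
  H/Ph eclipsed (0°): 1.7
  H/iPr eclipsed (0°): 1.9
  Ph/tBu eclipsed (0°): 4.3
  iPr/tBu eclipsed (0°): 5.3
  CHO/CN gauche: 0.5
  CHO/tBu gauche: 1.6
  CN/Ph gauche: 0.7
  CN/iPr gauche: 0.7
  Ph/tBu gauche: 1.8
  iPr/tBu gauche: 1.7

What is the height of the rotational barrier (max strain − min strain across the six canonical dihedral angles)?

iPr at 0° (eclipsed): H(0°)/iPr(0°) eclipsed 1.9; tBu(120°)/Ph(120°) eclipsed 4.3; CN(240°)/CHO(240°) eclipsed 1.8 → 8.0 kcal/mol.
iPr at 60° (staggered): tBu(120°)/iPr(60°) gauche 1.7; tBu(120°)/Ph(180°) gauche 1.8; CN(240°)/Ph(180°) gauche 0.7; CN(240°)/CHO(300°) gauche 0.5 → 4.7 kcal/mol.
iPr at 120° (eclipsed): H(0°)/CHO(0°) eclipsed 1.4; tBu(120°)/iPr(120°) eclipsed 5.3; CN(240°)/Ph(240°) eclipsed 2.2 → 8.9 kcal/mol.
iPr at 180° (staggered): tBu(120°)/iPr(180°) gauche 1.7; tBu(120°)/CHO(60°) gauche 1.6; CN(240°)/iPr(180°) gauche 0.7; CN(240°)/Ph(300°) gauche 0.7 → 4.7 kcal/mol.
iPr at 240° (eclipsed): H(0°)/Ph(0°) eclipsed 1.7; tBu(120°)/CHO(120°) eclipsed 4.7; CN(240°)/iPr(240°) eclipsed 3.0 → 9.4 kcal/mol.
iPr at 300° (staggered): tBu(120°)/Ph(60°) gauche 1.8; tBu(120°)/CHO(180°) gauche 1.6; CN(240°)/iPr(300°) gauche 0.7; CN(240°)/CHO(180°) gauche 0.5 → 4.6 kcal/mol.
Max at 240° (9.4 kcal/mol), min at 300° (4.6 kcal/mol); barrier = 4.8 kcal/mol.

4.8 kcal/mol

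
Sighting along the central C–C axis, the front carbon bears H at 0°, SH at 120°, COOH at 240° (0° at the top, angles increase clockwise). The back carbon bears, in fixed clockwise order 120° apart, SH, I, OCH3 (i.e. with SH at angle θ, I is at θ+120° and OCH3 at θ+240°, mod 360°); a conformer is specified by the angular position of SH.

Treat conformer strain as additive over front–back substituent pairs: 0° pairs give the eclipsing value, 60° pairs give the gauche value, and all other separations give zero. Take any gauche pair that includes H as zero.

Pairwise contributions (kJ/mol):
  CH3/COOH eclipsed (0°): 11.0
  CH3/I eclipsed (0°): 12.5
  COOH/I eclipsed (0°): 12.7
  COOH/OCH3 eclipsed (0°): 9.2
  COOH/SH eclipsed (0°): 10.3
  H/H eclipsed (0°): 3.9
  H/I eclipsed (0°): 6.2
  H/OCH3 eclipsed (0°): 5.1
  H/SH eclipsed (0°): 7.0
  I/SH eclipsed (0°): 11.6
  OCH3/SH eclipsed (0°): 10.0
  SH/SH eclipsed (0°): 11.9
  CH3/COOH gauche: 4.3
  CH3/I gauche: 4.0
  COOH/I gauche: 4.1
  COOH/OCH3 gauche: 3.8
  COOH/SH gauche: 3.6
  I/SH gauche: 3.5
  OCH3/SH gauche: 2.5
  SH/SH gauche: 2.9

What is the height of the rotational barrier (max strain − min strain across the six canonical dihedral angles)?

SH at 0° is eclipsed. H at 0° is eclipsed with SH at 0° (7.0); SH at 120° is eclipsed with I at 120° (11.6); COOH at 240° is eclipsed with OCH3 at 240° (9.2). Total 27.8 kJ/mol.
SH at 60° is staggered. SH at 120° is gauche with SH at 60° (2.9); SH at 120° is gauche with I at 180° (3.5); COOH at 240° is gauche with I at 180° (4.1); COOH at 240° is gauche with OCH3 at 300° (3.8). Total 14.3 kJ/mol.
SH at 120° is eclipsed. H at 0° is eclipsed with OCH3 at 0° (5.1); SH at 120° is eclipsed with SH at 120° (11.9); COOH at 240° is eclipsed with I at 240° (12.7). Total 29.7 kJ/mol.
SH at 180° is staggered. SH at 120° is gauche with SH at 180° (2.9); SH at 120° is gauche with OCH3 at 60° (2.5); COOH at 240° is gauche with SH at 180° (3.6); COOH at 240° is gauche with I at 300° (4.1). Total 13.1 kJ/mol.
SH at 240° is eclipsed. H at 0° is eclipsed with I at 0° (6.2); SH at 120° is eclipsed with OCH3 at 120° (10.0); COOH at 240° is eclipsed with SH at 240° (10.3). Total 26.5 kJ/mol.
SH at 300° is staggered. SH at 120° is gauche with I at 60° (3.5); SH at 120° is gauche with OCH3 at 180° (2.5); COOH at 240° is gauche with SH at 300° (3.6); COOH at 240° is gauche with OCH3 at 180° (3.8). Total 13.4 kJ/mol.
Max at 120° (29.7 kJ/mol), min at 180° (13.1 kJ/mol); barrier = 16.6 kJ/mol.

16.6 kJ/mol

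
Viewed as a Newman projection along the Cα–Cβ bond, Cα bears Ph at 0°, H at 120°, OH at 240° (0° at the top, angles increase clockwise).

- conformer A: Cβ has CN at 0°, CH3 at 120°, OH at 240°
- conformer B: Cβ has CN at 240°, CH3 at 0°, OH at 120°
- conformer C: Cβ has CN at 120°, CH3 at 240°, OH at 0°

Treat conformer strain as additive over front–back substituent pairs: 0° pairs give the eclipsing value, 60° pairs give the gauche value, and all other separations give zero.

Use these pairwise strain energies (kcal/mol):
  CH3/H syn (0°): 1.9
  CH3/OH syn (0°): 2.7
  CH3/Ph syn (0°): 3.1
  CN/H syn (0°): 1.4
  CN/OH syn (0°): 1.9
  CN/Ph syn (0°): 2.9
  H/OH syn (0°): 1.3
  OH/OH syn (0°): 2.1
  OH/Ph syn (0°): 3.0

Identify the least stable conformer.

A (eclipsed): Ph(0°)/CN(0°) eclipsed 2.9; H(120°)/CH3(120°) eclipsed 1.9; OH(240°)/OH(240°) eclipsed 2.1 → 6.9 kcal/mol.
B (eclipsed): Ph(0°)/CH3(0°) eclipsed 3.1; H(120°)/OH(120°) eclipsed 1.3; OH(240°)/CN(240°) eclipsed 1.9 → 6.3 kcal/mol.
C (eclipsed): Ph(0°)/OH(0°) eclipsed 3.0; H(120°)/CN(120°) eclipsed 1.4; OH(240°)/CH3(240°) eclipsed 2.7 → 7.1 kcal/mol.
C has the highest total (7.1 kcal/mol).

C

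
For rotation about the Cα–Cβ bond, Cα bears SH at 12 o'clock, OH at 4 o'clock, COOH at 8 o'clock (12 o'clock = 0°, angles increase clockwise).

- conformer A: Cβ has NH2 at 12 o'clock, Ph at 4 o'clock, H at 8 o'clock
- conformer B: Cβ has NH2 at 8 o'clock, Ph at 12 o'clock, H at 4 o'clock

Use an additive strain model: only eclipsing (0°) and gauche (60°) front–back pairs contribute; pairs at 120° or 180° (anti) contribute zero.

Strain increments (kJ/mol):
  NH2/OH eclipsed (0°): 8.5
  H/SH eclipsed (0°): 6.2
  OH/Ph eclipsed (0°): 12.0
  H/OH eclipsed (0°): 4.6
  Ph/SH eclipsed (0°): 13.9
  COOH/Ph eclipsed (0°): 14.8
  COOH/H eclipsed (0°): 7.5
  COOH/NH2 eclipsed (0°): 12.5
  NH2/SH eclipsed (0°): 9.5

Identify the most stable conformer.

A

A (eclipsed): SH(0°)/NH2(0°) eclipsed 9.5; OH(120°)/Ph(120°) eclipsed 12.0; COOH(240°)/H(240°) eclipsed 7.5 → 29.0 kJ/mol.
B (eclipsed): SH(0°)/Ph(0°) eclipsed 13.9; OH(120°)/H(120°) eclipsed 4.6; COOH(240°)/NH2(240°) eclipsed 12.5 → 31.0 kJ/mol.
A has the lowest total (29.0 kJ/mol).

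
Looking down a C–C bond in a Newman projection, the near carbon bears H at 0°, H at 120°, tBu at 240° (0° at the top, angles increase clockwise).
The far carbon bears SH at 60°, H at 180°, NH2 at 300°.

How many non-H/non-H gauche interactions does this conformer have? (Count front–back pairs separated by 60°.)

1

Non-H gauche pairs: tBu(240°)/NH2(300°) — 1 interaction.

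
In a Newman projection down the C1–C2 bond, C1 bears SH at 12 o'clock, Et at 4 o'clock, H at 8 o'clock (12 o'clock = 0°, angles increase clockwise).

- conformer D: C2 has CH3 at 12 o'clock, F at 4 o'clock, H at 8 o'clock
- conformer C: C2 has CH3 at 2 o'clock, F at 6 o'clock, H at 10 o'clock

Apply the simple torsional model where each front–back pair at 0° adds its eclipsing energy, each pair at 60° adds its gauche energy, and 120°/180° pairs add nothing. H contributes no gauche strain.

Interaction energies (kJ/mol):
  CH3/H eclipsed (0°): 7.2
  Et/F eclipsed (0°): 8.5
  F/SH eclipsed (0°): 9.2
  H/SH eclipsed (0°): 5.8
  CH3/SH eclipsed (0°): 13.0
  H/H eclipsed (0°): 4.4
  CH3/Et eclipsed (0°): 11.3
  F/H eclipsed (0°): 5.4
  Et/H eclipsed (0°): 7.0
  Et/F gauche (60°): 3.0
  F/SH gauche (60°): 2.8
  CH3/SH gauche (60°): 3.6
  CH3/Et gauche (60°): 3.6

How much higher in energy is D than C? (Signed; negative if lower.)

+15.7 kJ/mol

D (eclipsed): SH–CH3 eclipsed, Et–F eclipsed, H–H eclipsed; 13.0 + 8.5 + 4.4 = 25.9 kJ/mol.
C (staggered): SH–CH3 gauche, Et–CH3 gauche, Et–F gauche; 3.6 + 3.6 + 3.0 = 10.2 kJ/mol.
E(D) − E(C) = 25.9 − 10.2 = +15.7 kJ/mol.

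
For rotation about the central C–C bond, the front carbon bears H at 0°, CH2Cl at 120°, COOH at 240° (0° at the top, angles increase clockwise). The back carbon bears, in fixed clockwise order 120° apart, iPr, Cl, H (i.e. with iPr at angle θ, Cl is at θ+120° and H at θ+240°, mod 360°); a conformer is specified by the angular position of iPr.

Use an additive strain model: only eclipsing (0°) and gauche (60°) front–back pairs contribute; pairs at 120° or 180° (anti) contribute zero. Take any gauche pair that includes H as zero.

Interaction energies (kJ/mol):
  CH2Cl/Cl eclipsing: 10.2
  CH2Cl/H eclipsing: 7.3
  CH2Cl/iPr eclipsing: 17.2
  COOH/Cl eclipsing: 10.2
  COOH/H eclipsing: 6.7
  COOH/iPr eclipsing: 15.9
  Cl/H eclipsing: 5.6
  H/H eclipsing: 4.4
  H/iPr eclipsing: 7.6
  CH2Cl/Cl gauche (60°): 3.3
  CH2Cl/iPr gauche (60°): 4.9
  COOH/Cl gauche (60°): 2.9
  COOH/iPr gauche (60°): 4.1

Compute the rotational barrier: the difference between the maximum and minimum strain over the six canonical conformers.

iPr at 0° (eclipsed): H(0°)/iPr(0°) eclipsed 7.6; CH2Cl(120°)/Cl(120°) eclipsed 10.2; COOH(240°)/H(240°) eclipsed 6.7 → 24.5 kJ/mol.
iPr at 60° (staggered): CH2Cl(120°)/iPr(60°) gauche 4.9; CH2Cl(120°)/Cl(180°) gauche 3.3; COOH(240°)/Cl(180°) gauche 2.9 → 11.1 kJ/mol.
iPr at 120° (eclipsed): H(0°)/H(0°) eclipsed 4.4; CH2Cl(120°)/iPr(120°) eclipsed 17.2; COOH(240°)/Cl(240°) eclipsed 10.2 → 31.8 kJ/mol.
iPr at 180° (staggered): CH2Cl(120°)/iPr(180°) gauche 4.9; COOH(240°)/iPr(180°) gauche 4.1; COOH(240°)/Cl(300°) gauche 2.9 → 11.9 kJ/mol.
iPr at 240° (eclipsed): H(0°)/Cl(0°) eclipsed 5.6; CH2Cl(120°)/H(120°) eclipsed 7.3; COOH(240°)/iPr(240°) eclipsed 15.9 → 28.8 kJ/mol.
iPr at 300° (staggered): CH2Cl(120°)/Cl(60°) gauche 3.3; COOH(240°)/iPr(300°) gauche 4.1 → 7.4 kJ/mol.
Max at 120° (31.8 kJ/mol), min at 300° (7.4 kJ/mol); barrier = 24.4 kJ/mol.

24.4 kJ/mol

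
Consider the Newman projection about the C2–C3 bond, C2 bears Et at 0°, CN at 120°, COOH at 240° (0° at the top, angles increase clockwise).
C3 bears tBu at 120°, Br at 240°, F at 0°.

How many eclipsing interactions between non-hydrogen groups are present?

Non-H eclipsing pairs: Et(0°)/F(0°); CN(120°)/tBu(120°); COOH(240°)/Br(240°) — 3 interactions.

3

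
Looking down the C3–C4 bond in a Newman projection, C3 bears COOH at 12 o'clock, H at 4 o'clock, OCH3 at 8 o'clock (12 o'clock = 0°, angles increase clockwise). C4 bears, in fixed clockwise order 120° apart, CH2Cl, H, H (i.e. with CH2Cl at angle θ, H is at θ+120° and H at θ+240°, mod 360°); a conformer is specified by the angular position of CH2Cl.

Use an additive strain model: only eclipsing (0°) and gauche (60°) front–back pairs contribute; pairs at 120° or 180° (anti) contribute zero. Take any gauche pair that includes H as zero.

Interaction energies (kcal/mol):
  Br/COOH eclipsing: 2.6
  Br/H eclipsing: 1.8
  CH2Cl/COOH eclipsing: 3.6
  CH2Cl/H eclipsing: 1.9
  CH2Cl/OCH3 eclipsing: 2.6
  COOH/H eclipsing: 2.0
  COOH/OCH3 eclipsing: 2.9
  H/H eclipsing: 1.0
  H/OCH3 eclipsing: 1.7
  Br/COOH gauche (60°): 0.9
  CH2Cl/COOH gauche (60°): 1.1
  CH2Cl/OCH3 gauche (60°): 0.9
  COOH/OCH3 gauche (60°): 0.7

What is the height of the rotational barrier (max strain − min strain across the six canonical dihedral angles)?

5.4 kcal/mol

CH2Cl at 0° (eclipsed): COOH–CH2Cl eclipsed, H–H eclipsed, OCH3–H eclipsed; 3.6 + 1.0 + 1.7 = 6.3 kcal/mol.
CH2Cl at 60° (staggered): COOH–CH2Cl gauche; 1.1 = 1.1 kcal/mol.
CH2Cl at 120° (eclipsed): COOH–H eclipsed, H–CH2Cl eclipsed, OCH3–H eclipsed; 2.0 + 1.9 + 1.7 = 5.6 kcal/mol.
CH2Cl at 180° (staggered): OCH3–CH2Cl gauche; 0.9 = 0.9 kcal/mol.
CH2Cl at 240° (eclipsed): COOH–H eclipsed, H–H eclipsed, OCH3–CH2Cl eclipsed; 2.0 + 1.0 + 2.6 = 5.6 kcal/mol.
CH2Cl at 300° (staggered): COOH–CH2Cl gauche, OCH3–CH2Cl gauche; 1.1 + 0.9 = 2.0 kcal/mol.
Max at 0° (6.3 kcal/mol), min at 180° (0.9 kcal/mol); barrier = 5.4 kcal/mol.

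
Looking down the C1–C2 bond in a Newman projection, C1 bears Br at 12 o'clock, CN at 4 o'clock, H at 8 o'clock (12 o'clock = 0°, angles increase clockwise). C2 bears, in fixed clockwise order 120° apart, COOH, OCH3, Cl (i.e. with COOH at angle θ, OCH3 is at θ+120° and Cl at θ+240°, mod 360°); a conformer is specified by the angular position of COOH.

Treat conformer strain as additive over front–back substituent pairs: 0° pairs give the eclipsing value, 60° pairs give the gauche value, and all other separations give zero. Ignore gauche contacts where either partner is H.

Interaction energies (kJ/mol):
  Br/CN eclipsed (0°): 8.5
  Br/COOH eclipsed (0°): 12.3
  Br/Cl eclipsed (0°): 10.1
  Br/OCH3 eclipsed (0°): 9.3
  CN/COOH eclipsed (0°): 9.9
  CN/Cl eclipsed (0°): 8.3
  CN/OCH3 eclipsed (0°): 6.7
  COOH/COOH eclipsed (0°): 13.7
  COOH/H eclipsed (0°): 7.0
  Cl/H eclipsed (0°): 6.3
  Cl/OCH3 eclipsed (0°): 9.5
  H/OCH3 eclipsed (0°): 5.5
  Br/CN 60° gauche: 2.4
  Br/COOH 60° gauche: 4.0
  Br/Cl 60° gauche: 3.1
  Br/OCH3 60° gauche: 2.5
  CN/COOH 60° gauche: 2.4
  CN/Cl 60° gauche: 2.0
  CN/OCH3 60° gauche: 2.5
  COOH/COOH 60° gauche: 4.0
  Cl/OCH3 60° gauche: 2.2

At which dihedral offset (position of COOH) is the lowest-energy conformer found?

COOH at 0° (eclipsed): Br–COOH eclipsed, CN–OCH3 eclipsed, H–Cl eclipsed; 12.3 + 6.7 + 6.3 = 25.3 kJ/mol.
COOH at 60° (staggered): Br–COOH gauche, Br–Cl gauche, CN–COOH gauche, CN–OCH3 gauche; 4.0 + 3.1 + 2.4 + 2.5 = 12.0 kJ/mol.
COOH at 120° (eclipsed): Br–Cl eclipsed, CN–COOH eclipsed, H–OCH3 eclipsed; 10.1 + 9.9 + 5.5 = 25.5 kJ/mol.
COOH at 180° (staggered): Br–OCH3 gauche, Br–Cl gauche, CN–COOH gauche, CN–Cl gauche; 2.5 + 3.1 + 2.4 + 2.0 = 10.0 kJ/mol.
COOH at 240° (eclipsed): Br–OCH3 eclipsed, CN–Cl eclipsed, H–COOH eclipsed; 9.3 + 8.3 + 7.0 = 24.6 kJ/mol.
COOH at 300° (staggered): Br–COOH gauche, Br–OCH3 gauche, CN–OCH3 gauche, CN–Cl gauche; 4.0 + 2.5 + 2.5 + 2.0 = 11.0 kJ/mol.
The minimum (10.0 kJ/mol) occurs with COOH at 180°.

180°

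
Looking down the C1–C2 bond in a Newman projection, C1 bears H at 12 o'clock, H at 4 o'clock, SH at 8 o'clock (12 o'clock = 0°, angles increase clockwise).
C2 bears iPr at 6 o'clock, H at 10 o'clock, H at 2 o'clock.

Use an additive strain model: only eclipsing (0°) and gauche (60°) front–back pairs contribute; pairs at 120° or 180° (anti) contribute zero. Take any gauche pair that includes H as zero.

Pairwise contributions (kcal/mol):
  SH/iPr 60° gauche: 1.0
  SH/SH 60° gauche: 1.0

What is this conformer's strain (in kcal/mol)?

1.0 kcal/mol

This conformer (staggered): SH(240°)/iPr(180°) gauche 1.0 → 1.0 kcal/mol.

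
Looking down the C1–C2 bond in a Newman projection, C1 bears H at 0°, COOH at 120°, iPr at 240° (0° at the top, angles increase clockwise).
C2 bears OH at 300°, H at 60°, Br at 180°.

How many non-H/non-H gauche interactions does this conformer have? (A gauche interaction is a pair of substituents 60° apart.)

Non-H gauche pairs: COOH(120°)/Br(180°); iPr(240°)/OH(300°); iPr(240°)/Br(180°) — 3 interactions.

3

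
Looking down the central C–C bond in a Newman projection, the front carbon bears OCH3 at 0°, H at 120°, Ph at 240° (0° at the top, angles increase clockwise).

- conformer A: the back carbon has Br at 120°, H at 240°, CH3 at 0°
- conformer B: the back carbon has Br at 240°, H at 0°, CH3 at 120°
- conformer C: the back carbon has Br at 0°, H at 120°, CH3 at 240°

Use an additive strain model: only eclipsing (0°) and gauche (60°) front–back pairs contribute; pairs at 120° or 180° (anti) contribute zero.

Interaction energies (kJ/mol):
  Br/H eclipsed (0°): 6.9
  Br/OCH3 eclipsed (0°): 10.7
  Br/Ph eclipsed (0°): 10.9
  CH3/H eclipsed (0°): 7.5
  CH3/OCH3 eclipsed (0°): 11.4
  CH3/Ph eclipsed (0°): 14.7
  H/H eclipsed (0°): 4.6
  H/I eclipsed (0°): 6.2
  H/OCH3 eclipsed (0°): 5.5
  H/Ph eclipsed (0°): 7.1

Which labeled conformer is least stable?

A is eclipsed. OCH3 at 0° is eclipsed with CH3 at 0° (11.4); H at 120° is eclipsed with Br at 120° (6.9); Ph at 240° is eclipsed with H at 240° (7.1). Total 25.4 kJ/mol.
B is eclipsed. OCH3 at 0° is eclipsed with H at 0° (5.5); H at 120° is eclipsed with CH3 at 120° (7.5); Ph at 240° is eclipsed with Br at 240° (10.9). Total 23.9 kJ/mol.
C is eclipsed. OCH3 at 0° is eclipsed with Br at 0° (10.7); H at 120° is eclipsed with H at 120° (4.6); Ph at 240° is eclipsed with CH3 at 240° (14.7). Total 30.0 kJ/mol.
C has the highest total (30.0 kJ/mol).

C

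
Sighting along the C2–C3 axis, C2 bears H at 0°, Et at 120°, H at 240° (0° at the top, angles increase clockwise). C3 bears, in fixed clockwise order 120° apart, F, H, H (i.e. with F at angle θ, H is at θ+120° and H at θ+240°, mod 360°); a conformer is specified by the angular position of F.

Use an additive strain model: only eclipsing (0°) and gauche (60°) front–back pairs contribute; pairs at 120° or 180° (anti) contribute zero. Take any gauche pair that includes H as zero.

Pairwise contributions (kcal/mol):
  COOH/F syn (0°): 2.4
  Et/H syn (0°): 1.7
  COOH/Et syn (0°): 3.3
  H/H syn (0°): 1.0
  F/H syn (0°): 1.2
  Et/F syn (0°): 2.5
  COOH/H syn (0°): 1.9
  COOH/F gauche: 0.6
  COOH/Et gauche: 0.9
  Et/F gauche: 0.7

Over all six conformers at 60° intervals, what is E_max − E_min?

4.5 kcal/mol

F at 0° (eclipsed): H(0°)/F(0°) eclipsed 1.2; Et(120°)/H(120°) eclipsed 1.7; H(240°)/H(240°) eclipsed 1.0 → 3.9 kcal/mol.
F at 60° (staggered): Et(120°)/F(60°) gauche 0.7 → 0.7 kcal/mol.
F at 120° (eclipsed): H(0°)/H(0°) eclipsed 1.0; Et(120°)/F(120°) eclipsed 2.5; H(240°)/H(240°) eclipsed 1.0 → 4.5 kcal/mol.
F at 180° (staggered): Et(120°)/F(180°) gauche 0.7 → 0.7 kcal/mol.
F at 240° (eclipsed): H(0°)/H(0°) eclipsed 1.0; Et(120°)/H(120°) eclipsed 1.7; H(240°)/F(240°) eclipsed 1.2 → 3.9 kcal/mol.
F at 300° (staggered): no non-H gauche contacts → 0.0 kcal/mol.
Max at 120° (4.5 kcal/mol), min at 300° (0.0 kcal/mol); barrier = 4.5 kcal/mol.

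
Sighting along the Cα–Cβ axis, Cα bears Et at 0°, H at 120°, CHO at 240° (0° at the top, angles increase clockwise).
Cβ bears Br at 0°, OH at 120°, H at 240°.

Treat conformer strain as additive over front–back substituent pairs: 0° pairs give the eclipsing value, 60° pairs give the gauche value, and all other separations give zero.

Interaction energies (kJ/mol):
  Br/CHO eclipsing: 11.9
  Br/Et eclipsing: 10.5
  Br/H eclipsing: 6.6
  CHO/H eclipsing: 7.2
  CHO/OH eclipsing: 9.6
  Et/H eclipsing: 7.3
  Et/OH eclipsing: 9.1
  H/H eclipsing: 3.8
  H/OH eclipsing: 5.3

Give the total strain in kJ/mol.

23.0 kJ/mol

This conformer is eclipsed. Et at 0° is eclipsed with Br at 0° (10.5); H at 120° is eclipsed with OH at 120° (5.3); CHO at 240° is eclipsed with H at 240° (7.2). Total 23.0 kJ/mol.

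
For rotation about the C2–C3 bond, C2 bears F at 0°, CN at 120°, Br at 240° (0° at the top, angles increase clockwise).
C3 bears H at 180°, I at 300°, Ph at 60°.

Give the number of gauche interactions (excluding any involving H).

4

Non-H gauche pairs: F(0°)/I(300°); F(0°)/Ph(60°); CN(120°)/Ph(60°); Br(240°)/I(300°) — 4 interactions.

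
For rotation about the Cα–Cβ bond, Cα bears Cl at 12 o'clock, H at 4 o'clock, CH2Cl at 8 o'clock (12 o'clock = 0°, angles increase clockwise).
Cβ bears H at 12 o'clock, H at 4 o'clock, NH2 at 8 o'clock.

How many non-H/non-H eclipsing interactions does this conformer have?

1

Non-H eclipsing pairs: CH2Cl(240°)/NH2(240°) — 1 interaction.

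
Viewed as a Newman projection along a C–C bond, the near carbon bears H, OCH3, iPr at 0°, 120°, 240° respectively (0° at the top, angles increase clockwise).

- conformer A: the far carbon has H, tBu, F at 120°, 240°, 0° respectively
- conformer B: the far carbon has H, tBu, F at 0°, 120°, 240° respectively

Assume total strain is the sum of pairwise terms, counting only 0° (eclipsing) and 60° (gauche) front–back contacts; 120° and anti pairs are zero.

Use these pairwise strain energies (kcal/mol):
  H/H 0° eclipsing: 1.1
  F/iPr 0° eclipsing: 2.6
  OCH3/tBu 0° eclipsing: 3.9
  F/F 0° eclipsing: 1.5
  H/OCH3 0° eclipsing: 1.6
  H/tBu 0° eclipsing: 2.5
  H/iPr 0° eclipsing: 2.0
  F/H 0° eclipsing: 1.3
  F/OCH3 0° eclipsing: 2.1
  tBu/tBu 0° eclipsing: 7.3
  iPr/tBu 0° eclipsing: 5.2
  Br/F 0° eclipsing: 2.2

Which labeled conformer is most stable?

A (eclipsed): H–F eclipsed, OCH3–H eclipsed, iPr–tBu eclipsed; 1.3 + 1.6 + 5.2 = 8.1 kcal/mol.
B (eclipsed): H–H eclipsed, OCH3–tBu eclipsed, iPr–F eclipsed; 1.1 + 3.9 + 2.6 = 7.6 kcal/mol.
B has the lowest total (7.6 kcal/mol).

B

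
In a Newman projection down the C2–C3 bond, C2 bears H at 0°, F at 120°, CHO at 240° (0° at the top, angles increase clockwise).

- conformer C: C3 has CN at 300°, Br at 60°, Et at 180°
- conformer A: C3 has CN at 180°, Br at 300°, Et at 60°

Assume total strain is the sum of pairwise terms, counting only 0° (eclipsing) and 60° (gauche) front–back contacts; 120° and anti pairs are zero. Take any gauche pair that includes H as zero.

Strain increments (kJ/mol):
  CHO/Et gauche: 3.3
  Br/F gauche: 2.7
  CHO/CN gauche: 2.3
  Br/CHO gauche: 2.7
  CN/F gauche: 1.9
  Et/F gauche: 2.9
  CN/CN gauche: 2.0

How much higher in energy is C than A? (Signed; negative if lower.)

C (staggered): F(120°)/Br(60°) gauche 2.7; F(120°)/Et(180°) gauche 2.9; CHO(240°)/CN(300°) gauche 2.3; CHO(240°)/Et(180°) gauche 3.3 → 11.2 kJ/mol.
A (staggered): F(120°)/CN(180°) gauche 1.9; F(120°)/Et(60°) gauche 2.9; CHO(240°)/CN(180°) gauche 2.3; CHO(240°)/Br(300°) gauche 2.7 → 9.8 kJ/mol.
E(C) − E(A) = 11.2 − 9.8 = +1.4 kJ/mol.

+1.4 kJ/mol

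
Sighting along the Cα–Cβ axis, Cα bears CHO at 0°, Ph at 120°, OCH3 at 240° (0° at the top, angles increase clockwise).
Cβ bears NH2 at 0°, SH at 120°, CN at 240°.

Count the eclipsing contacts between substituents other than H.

Non-H eclipsing pairs: CHO(0°)/NH2(0°); Ph(120°)/SH(120°); OCH3(240°)/CN(240°) — 3 interactions.

3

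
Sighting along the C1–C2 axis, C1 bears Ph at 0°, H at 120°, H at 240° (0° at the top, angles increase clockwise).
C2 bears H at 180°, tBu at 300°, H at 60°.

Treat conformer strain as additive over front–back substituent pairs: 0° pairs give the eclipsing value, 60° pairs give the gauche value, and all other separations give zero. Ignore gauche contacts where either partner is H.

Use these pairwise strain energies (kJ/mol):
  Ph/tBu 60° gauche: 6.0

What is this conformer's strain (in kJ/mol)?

This conformer (staggered): Ph–tBu gauche; 6.0 = 6.0 kJ/mol.

6.0 kJ/mol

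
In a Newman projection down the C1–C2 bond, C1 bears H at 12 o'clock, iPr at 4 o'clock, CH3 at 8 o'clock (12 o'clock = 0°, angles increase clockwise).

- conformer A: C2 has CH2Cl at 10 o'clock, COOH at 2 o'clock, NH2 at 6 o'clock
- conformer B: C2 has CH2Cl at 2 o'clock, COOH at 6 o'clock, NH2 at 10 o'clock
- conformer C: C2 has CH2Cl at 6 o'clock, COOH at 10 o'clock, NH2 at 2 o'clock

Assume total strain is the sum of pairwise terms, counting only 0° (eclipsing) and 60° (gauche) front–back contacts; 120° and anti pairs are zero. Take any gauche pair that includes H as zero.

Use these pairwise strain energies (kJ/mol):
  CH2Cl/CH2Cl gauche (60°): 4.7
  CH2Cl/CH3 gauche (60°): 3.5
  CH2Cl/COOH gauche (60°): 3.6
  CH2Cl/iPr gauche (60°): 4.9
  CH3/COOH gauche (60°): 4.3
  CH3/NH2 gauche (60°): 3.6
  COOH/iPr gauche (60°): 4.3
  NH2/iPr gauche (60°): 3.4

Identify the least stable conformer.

B

A is staggered. iPr at 120° is gauche with COOH at 60° (4.3); iPr at 120° is gauche with NH2 at 180° (3.4); CH3 at 240° is gauche with CH2Cl at 300° (3.5); CH3 at 240° is gauche with NH2 at 180° (3.6). Total 14.8 kJ/mol.
B is staggered. iPr at 120° is gauche with CH2Cl at 60° (4.9); iPr at 120° is gauche with COOH at 180° (4.3); CH3 at 240° is gauche with COOH at 180° (4.3); CH3 at 240° is gauche with NH2 at 300° (3.6). Total 17.1 kJ/mol.
C is staggered. iPr at 120° is gauche with CH2Cl at 180° (4.9); iPr at 120° is gauche with NH2 at 60° (3.4); CH3 at 240° is gauche with CH2Cl at 180° (3.5); CH3 at 240° is gauche with COOH at 300° (4.3). Total 16.1 kJ/mol.
B has the highest total (17.1 kJ/mol).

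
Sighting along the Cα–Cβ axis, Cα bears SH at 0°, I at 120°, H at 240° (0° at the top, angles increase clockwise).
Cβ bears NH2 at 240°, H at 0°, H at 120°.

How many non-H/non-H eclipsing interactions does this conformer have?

0

Every eclipsing pair involves H, so the count is 0.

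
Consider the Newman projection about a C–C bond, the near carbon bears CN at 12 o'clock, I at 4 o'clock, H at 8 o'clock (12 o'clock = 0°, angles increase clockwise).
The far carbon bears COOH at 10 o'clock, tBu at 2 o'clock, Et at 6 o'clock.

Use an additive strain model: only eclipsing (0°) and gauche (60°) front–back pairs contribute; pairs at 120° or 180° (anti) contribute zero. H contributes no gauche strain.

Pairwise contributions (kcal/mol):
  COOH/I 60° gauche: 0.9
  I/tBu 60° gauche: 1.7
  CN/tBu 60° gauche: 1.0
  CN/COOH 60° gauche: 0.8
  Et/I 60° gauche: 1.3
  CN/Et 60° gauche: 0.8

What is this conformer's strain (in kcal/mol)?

4.8 kcal/mol

This conformer (staggered): CN(0°)/COOH(300°) gauche 0.8; CN(0°)/tBu(60°) gauche 1.0; I(120°)/tBu(60°) gauche 1.7; I(120°)/Et(180°) gauche 1.3 → 4.8 kcal/mol.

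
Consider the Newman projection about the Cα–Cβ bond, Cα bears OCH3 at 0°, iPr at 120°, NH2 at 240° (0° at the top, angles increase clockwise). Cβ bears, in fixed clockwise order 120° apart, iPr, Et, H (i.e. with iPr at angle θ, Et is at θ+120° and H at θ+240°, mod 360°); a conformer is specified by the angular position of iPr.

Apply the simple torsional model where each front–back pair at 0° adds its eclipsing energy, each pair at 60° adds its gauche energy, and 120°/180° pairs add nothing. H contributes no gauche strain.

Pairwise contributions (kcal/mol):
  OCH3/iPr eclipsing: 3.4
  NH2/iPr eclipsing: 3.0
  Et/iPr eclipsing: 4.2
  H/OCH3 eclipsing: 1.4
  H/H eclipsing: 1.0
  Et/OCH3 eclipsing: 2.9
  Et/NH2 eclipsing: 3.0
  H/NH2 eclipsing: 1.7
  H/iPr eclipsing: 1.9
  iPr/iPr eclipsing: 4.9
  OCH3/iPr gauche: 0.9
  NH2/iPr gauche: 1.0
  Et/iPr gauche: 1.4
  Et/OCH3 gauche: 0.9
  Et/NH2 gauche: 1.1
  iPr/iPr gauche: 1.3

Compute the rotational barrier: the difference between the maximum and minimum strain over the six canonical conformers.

5.1 kcal/mol

iPr at 0° (eclipsed): OCH3–iPr eclipsed, iPr–Et eclipsed, NH2–H eclipsed; 3.4 + 4.2 + 1.7 = 9.3 kcal/mol.
iPr at 60° (staggered): OCH3–iPr gauche, iPr–iPr gauche, iPr–Et gauche, NH2–Et gauche; 0.9 + 1.3 + 1.4 + 1.1 = 4.7 kcal/mol.
iPr at 120° (eclipsed): OCH3–H eclipsed, iPr–iPr eclipsed, NH2–Et eclipsed; 1.4 + 4.9 + 3.0 = 9.3 kcal/mol.
iPr at 180° (staggered): OCH3–Et gauche, iPr–iPr gauche, NH2–iPr gauche, NH2–Et gauche; 0.9 + 1.3 + 1.0 + 1.1 = 4.3 kcal/mol.
iPr at 240° (eclipsed): OCH3–Et eclipsed, iPr–H eclipsed, NH2–iPr eclipsed; 2.9 + 1.9 + 3.0 = 7.8 kcal/mol.
iPr at 300° (staggered): OCH3–iPr gauche, OCH3–Et gauche, iPr–Et gauche, NH2–iPr gauche; 0.9 + 0.9 + 1.4 + 1.0 = 4.2 kcal/mol.
Max at 0° (9.3 kcal/mol), min at 300° (4.2 kcal/mol); barrier = 5.1 kcal/mol.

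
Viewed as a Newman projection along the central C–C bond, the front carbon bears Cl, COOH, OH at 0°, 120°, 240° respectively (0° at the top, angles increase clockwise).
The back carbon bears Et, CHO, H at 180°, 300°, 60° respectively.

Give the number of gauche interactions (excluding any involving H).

Non-H gauche pairs: Cl(0°)/CHO(300°); COOH(120°)/Et(180°); OH(240°)/Et(180°); OH(240°)/CHO(300°) — 4 interactions.

4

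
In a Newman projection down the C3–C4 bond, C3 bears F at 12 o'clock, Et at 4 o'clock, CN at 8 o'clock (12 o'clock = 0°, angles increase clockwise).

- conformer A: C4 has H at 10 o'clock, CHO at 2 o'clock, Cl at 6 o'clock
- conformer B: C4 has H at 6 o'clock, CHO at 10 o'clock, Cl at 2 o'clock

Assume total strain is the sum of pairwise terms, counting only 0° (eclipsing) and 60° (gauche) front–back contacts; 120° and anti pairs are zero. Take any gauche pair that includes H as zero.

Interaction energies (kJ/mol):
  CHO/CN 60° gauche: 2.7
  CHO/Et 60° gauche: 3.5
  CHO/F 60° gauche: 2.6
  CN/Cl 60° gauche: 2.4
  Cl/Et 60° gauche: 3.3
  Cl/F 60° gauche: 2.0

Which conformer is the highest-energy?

A

A (staggered): F–CHO gauche, Et–CHO gauche, Et–Cl gauche, CN–Cl gauche; 2.6 + 3.5 + 3.3 + 2.4 = 11.8 kJ/mol.
B (staggered): F–CHO gauche, F–Cl gauche, Et–Cl gauche, CN–CHO gauche; 2.6 + 2.0 + 3.3 + 2.7 = 10.6 kJ/mol.
A has the highest total (11.8 kJ/mol).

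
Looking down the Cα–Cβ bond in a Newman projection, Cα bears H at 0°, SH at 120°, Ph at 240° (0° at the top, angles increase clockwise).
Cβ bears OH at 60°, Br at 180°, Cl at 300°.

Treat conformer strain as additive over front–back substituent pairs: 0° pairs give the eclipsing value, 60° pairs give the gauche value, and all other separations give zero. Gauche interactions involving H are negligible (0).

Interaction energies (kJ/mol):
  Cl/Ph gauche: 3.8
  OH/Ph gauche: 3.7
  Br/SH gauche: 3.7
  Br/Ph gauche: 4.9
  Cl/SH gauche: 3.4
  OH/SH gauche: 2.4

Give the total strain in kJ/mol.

14.8 kJ/mol

This conformer (staggered): SH(120°)/OH(60°) gauche 2.4; SH(120°)/Br(180°) gauche 3.7; Ph(240°)/Br(180°) gauche 4.9; Ph(240°)/Cl(300°) gauche 3.8 → 14.8 kJ/mol.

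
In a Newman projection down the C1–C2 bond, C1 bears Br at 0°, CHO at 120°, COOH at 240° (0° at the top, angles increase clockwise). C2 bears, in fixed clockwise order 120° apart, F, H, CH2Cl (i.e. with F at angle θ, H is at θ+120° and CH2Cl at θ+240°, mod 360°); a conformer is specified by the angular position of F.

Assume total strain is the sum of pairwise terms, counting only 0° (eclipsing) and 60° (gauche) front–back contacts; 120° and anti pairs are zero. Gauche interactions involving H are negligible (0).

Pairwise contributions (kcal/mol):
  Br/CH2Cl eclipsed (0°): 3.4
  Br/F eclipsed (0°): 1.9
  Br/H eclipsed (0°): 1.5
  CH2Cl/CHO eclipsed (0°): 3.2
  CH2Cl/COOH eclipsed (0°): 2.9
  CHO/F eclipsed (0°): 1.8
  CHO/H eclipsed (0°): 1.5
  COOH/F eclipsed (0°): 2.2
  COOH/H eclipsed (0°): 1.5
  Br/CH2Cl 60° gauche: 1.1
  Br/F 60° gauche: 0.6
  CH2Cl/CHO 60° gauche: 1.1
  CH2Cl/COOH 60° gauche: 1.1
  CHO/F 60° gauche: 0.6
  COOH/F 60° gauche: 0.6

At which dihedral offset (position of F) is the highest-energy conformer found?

F at 0° is eclipsed. Br at 0° is eclipsed with F at 0° (1.9); CHO at 120° is eclipsed with H at 120° (1.5); COOH at 240° is eclipsed with CH2Cl at 240° (2.9). Total 6.3 kcal/mol.
F at 60° is staggered. Br at 0° is gauche with F at 60° (0.6); Br at 0° is gauche with CH2Cl at 300° (1.1); CHO at 120° is gauche with F at 60° (0.6); COOH at 240° is gauche with CH2Cl at 300° (1.1). Total 3.4 kcal/mol.
F at 120° is eclipsed. Br at 0° is eclipsed with CH2Cl at 0° (3.4); CHO at 120° is eclipsed with F at 120° (1.8); COOH at 240° is eclipsed with H at 240° (1.5). Total 6.7 kcal/mol.
F at 180° is staggered. Br at 0° is gauche with CH2Cl at 60° (1.1); CHO at 120° is gauche with F at 180° (0.6); CHO at 120° is gauche with CH2Cl at 60° (1.1); COOH at 240° is gauche with F at 180° (0.6). Total 3.4 kcal/mol.
F at 240° is eclipsed. Br at 0° is eclipsed with H at 0° (1.5); CHO at 120° is eclipsed with CH2Cl at 120° (3.2); COOH at 240° is eclipsed with F at 240° (2.2). Total 6.9 kcal/mol.
F at 300° is staggered. Br at 0° is gauche with F at 300° (0.6); CHO at 120° is gauche with CH2Cl at 180° (1.1); COOH at 240° is gauche with F at 300° (0.6); COOH at 240° is gauche with CH2Cl at 180° (1.1). Total 3.4 kcal/mol.
The maximum (6.9 kcal/mol) occurs with F at 240°.

240°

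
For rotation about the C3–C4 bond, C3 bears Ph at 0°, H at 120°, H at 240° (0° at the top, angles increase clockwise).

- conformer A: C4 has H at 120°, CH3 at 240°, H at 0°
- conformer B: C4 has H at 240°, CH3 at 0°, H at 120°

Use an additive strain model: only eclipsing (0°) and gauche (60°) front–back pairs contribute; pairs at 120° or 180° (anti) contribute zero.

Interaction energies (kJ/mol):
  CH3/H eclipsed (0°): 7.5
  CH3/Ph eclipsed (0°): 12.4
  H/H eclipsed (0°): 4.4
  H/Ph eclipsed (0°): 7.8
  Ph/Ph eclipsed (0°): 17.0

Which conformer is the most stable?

A (eclipsed): Ph(0°)/H(0°) eclipsed 7.8; H(120°)/H(120°) eclipsed 4.4; H(240°)/CH3(240°) eclipsed 7.5 → 19.7 kJ/mol.
B (eclipsed): Ph(0°)/CH3(0°) eclipsed 12.4; H(120°)/H(120°) eclipsed 4.4; H(240°)/H(240°) eclipsed 4.4 → 21.2 kJ/mol.
A has the lowest total (19.7 kJ/mol).

A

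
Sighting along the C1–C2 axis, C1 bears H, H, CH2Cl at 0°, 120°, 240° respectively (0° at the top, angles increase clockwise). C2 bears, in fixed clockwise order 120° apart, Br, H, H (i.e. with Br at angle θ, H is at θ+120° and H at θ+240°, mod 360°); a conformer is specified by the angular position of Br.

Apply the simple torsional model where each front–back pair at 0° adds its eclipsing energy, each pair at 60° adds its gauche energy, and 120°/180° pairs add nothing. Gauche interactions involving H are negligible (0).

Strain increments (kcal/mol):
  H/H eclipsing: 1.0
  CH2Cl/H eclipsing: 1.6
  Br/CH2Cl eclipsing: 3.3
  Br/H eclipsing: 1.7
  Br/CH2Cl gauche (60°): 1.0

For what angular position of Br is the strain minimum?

Br at 0° (eclipsed): H–Br eclipsed, H–H eclipsed, CH2Cl–H eclipsed; 1.7 + 1.0 + 1.6 = 4.3 kcal/mol.
Br at 60° (staggered): no non-H gauche contacts → 0.0 kcal/mol.
Br at 120° (eclipsed): H–H eclipsed, H–Br eclipsed, CH2Cl–H eclipsed; 1.0 + 1.7 + 1.6 = 4.3 kcal/mol.
Br at 180° (staggered): CH2Cl–Br gauche; 1.0 = 1.0 kcal/mol.
Br at 240° (eclipsed): H–H eclipsed, H–H eclipsed, CH2Cl–Br eclipsed; 1.0 + 1.0 + 3.3 = 5.3 kcal/mol.
Br at 300° (staggered): CH2Cl–Br gauche; 1.0 = 1.0 kcal/mol.
The minimum (0.0 kcal/mol) occurs with Br at 60°.

60°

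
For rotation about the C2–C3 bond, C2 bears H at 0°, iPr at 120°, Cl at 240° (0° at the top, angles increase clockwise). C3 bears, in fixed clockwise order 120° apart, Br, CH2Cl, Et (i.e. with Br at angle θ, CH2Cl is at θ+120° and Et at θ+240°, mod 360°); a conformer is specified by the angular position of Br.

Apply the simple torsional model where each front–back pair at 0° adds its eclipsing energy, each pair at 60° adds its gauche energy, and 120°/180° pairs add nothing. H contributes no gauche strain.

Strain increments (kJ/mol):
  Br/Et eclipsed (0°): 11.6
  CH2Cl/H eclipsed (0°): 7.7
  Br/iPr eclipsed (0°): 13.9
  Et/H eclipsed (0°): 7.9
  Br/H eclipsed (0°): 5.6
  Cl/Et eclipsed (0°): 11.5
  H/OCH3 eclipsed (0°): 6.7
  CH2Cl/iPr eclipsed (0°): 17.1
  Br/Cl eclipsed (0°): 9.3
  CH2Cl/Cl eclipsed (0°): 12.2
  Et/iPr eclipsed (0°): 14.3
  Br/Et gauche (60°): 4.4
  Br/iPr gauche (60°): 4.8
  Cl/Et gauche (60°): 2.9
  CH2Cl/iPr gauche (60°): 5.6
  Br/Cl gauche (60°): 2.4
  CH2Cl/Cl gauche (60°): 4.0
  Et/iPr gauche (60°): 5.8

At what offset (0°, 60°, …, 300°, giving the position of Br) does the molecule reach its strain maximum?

Br at 0° (eclipsed): H(0°)/Br(0°) eclipsed 5.6; iPr(120°)/CH2Cl(120°) eclipsed 17.1; Cl(240°)/Et(240°) eclipsed 11.5 → 34.2 kJ/mol.
Br at 60° (staggered): iPr(120°)/Br(60°) gauche 4.8; iPr(120°)/CH2Cl(180°) gauche 5.6; Cl(240°)/CH2Cl(180°) gauche 4.0; Cl(240°)/Et(300°) gauche 2.9 → 17.3 kJ/mol.
Br at 120° (eclipsed): H(0°)/Et(0°) eclipsed 7.9; iPr(120°)/Br(120°) eclipsed 13.9; Cl(240°)/CH2Cl(240°) eclipsed 12.2 → 34.0 kJ/mol.
Br at 180° (staggered): iPr(120°)/Br(180°) gauche 4.8; iPr(120°)/Et(60°) gauche 5.8; Cl(240°)/Br(180°) gauche 2.4; Cl(240°)/CH2Cl(300°) gauche 4.0 → 17.0 kJ/mol.
Br at 240° (eclipsed): H(0°)/CH2Cl(0°) eclipsed 7.7; iPr(120°)/Et(120°) eclipsed 14.3; Cl(240°)/Br(240°) eclipsed 9.3 → 31.3 kJ/mol.
Br at 300° (staggered): iPr(120°)/CH2Cl(60°) gauche 5.6; iPr(120°)/Et(180°) gauche 5.8; Cl(240°)/Br(300°) gauche 2.4; Cl(240°)/Et(180°) gauche 2.9 → 16.7 kJ/mol.
The maximum (34.2 kJ/mol) occurs with Br at 0°.

0°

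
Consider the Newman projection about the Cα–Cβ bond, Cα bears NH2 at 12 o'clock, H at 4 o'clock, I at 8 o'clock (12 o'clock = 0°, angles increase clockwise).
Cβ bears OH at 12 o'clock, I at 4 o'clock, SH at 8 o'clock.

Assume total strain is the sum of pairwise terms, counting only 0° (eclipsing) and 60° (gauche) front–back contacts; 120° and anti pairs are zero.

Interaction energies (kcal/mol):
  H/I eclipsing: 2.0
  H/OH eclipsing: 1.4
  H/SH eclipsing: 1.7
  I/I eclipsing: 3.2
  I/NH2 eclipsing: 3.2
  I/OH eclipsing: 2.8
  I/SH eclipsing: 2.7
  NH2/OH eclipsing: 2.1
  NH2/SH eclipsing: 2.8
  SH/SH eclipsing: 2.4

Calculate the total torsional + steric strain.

This conformer (eclipsed): NH2(0°)/OH(0°) eclipsed 2.1; H(120°)/I(120°) eclipsed 2.0; I(240°)/SH(240°) eclipsed 2.7 → 6.8 kcal/mol.

6.8 kcal/mol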